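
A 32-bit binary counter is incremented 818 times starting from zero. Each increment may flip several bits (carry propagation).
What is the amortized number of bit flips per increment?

Bit i flips on every 2^i-th increment, so over 818 increments bit i flips floor(818/2^i) times. Summing over i: total flips < 2 * 818. Amortized: < 2 = O(1) per increment.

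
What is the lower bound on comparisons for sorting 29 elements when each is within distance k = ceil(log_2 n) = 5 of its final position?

Partition the 29 positions into floor(n/k) blocks of k = 5 consecutive positions; any permutation within a block keeps every element within k of its final position, so there are at least (k!)^(n/k) distinguishable inputs. Lower bound: log_2((k!)^(n/k)) = (n/k) * log_2(k!) = Theta(n log k); with k = ceil(log_2 n), this is Omega(n log log n).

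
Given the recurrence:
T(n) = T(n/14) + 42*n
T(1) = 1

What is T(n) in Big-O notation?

Geometric series: 42*n*(1 + 1/14 + 1/14^2 + ...) = O(n). T(n) = O(n).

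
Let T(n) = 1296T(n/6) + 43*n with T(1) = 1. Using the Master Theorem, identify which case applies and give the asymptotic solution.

a=1296, b=6, f(n)=43*n.
log_6(1296) = 4 > 1.
Since f(n) = O(n^1) is polynomially smaller than n^4, Case 1 applies.
T(n) = Theta(n^4).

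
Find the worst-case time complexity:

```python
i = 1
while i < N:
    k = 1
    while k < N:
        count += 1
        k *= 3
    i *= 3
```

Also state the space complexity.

Time complexity: O(log^2 n).
Space complexity: O(1).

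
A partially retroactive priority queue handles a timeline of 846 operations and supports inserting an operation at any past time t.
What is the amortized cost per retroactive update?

Partially retroactive priority queues (Demaine-Iacono-Langerman) allow updates at past times with queries only at the present. With a balanced BST over the m = 846 timeline events tracking bridges, each retroactive insert or delete is O(log m) amortized.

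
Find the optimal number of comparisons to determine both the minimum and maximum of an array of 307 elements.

Naive approach: 612 comparisons (306 for max + 306 for min).
Optimal: Compare elements in pairs first (floor(n/2) = 153 comparisons), then find max among winners and min among losers (153 comparisons each).
Total: ceil(3n/2) - 2 = 459 comparisons. An adversary argument shows this is also a lower bound.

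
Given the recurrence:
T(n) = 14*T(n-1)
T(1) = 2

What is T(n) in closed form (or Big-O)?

Each step multiplies by 14. T(n) = T(1)*14^(n-1) = 2*14^(n-1).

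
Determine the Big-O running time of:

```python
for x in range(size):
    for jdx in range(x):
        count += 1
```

Time complexity: O(n^2).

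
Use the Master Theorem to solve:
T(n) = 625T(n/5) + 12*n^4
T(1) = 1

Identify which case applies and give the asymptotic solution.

a=625, b=5, f(n)=12*n^4.
log_5(625) = 4, so n^(log_b(a)) = n^4.
f(n) = Theta(n^4), so Case 2 applies.
T(n) = Theta(n^4 log n).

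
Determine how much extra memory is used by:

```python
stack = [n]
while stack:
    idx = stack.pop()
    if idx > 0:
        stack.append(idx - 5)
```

Space complexity: O(1).
Only a constant amount of auxiliary storage is used; nothing grows with n.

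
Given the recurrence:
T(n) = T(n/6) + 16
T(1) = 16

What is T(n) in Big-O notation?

Each step divides n by 6 and adds 16. After log_6(n) steps, T(n) = O(log n).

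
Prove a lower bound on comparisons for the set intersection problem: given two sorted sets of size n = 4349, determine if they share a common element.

For two sorted arrays of size n = 4349, any correct algorithm must examine Omega(n) elements. If fewer are examined, an adversary places a common element in an unexamined gap. A merge-based scan achieves O(n), so the bound is tight.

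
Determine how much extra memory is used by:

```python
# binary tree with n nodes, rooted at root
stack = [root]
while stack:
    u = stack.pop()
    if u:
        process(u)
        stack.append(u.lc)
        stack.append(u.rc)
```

Space complexity: O(n).
Auxiliary storage grows linearly with the input size n in the worst case.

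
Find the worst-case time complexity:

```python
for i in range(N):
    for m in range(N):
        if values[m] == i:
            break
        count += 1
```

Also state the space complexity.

Time complexity: O(n^2).
Space complexity: O(1).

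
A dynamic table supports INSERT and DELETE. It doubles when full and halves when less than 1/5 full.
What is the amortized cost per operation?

Using potential function Phi = |2*num_items - table_size| when load > 1/2, and Phi = table_size/2 - num_items otherwise. The gap of 1/5 vs 1/2 for shrinking prevents thrashing. Both insert and delete have O(1) amortized cost.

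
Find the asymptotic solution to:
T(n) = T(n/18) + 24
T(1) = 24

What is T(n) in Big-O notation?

Each step divides n by 18 and adds 24. After log_18(n) steps, T(n) = O(log n).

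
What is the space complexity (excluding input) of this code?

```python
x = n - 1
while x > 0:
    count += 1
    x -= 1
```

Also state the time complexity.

Space complexity: O(1).
Only a constant amount of auxiliary storage is used; nothing grows with n.
Time complexity: O(n).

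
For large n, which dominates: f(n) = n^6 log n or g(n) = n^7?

g(n) = n^7 grows faster: n^7 / (n^6 log n) = n/log n -> infinity.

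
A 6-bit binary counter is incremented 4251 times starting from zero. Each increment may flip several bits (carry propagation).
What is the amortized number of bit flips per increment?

Bit i flips on every 2^i-th increment, so over 4251 increments bit i flips floor(4251/2^i) times. Summing over i: total flips < 2 * 4251. Amortized: < 2 = O(1) per increment.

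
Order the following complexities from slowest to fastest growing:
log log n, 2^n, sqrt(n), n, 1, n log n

Ordered by growth rate: 1 < log log n < sqrt(n) < n < n log n < 2^n.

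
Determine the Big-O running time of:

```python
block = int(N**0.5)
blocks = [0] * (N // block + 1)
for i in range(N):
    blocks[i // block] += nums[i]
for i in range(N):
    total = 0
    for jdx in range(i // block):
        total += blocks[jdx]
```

Time complexity: O(n * sqrt(n)).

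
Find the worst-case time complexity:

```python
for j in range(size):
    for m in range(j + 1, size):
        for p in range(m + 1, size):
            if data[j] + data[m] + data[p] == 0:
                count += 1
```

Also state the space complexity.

Time complexity: O(n^3).
Space complexity: O(1).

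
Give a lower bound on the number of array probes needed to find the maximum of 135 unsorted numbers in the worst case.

Adversary: any unprobed cell could hold a value larger than everything seen so far. If fewer than 135 cells are probed, the adversary places the max in an unprobed cell. So all 135 cells must be examined; together with 135-1 comparisons this is tight.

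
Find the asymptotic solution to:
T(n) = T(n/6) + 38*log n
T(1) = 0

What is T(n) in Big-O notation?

Each of the log_6(n) levels adds O(log n). T(n) = O(log^2 n).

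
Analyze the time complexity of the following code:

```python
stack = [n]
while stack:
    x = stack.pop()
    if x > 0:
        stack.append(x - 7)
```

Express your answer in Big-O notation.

Time complexity: O(n).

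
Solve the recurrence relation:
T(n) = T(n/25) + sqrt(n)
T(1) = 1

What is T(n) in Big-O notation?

Each level contributes sqrt(n/25^k). Geometric series with ratio 1/sqrt(25) < 1 sums to O(sqrt(n)).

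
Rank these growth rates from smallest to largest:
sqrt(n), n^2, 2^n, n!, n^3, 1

Ordered by growth rate: 1 < sqrt(n) < n^2 < n^3 < 2^n < n!.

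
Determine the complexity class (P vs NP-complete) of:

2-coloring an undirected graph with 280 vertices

This problem is in P: 2-coloring is bipartiteness testing via BFS, O(V+E).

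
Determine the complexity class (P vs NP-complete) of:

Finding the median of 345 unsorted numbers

This problem is in P: linear-time selection (median-of-medians) runs in O(n).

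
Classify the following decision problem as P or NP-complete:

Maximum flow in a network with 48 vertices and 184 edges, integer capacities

This problem is in P: Edmonds-Karp / push-relabel run in polynomial time.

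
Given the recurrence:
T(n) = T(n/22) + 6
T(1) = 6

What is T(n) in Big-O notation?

Each step divides n by 22 and adds 6. After log_22(n) steps, T(n) = O(log n).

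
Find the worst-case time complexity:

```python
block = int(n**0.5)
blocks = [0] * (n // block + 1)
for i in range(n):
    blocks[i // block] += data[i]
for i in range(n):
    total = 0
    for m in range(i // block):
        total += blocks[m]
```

Time complexity: O(n * sqrt(n)).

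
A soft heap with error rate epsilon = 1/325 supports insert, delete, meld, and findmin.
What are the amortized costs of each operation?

Soft heaps (Chazelle) allow up to an epsilon = 1/325 fraction of elements to have corrupted (raised) keys. Insert is O(log(1/epsilon)) = O(log 325) amortized -- the structure maintains heap-ordered binary trees of rank bounded by O(log(1/epsilon)). Meld concatenates root lists: O(1) amortized. Delete and findmin are O(1) amortized.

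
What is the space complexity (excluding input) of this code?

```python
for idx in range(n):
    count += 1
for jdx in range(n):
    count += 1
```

Space complexity: O(1).
Only a constant amount of auxiliary storage is used; nothing grows with n.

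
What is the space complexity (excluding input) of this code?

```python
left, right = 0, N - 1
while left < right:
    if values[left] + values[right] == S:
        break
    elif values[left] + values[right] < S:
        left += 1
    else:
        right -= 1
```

Space complexity: O(1).
Only a constant amount of auxiliary storage is used; nothing grows with n.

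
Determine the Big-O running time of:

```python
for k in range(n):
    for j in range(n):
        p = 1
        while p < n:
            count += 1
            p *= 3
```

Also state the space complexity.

Time complexity: O(n^2 log n).
Space complexity: O(1).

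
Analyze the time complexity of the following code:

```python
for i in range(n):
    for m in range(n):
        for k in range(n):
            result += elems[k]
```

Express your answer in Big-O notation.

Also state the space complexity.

Time complexity: O(n^3).
Space complexity: O(1).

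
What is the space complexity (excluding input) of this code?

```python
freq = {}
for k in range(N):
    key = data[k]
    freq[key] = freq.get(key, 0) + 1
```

Space complexity: O(n).
Auxiliary storage grows linearly with the input size n in the worst case.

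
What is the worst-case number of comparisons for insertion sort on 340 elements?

Insertion sort on reverse-sorted input: 1 + 2 + ... + (340-1) = 57630 comparisons.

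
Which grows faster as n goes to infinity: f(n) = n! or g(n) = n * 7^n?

f(n) = n! grows faster: by Stirling n! ~ (n/e)^n sqrt(2*pi*n); (n/e)^n eventually dominates n * 7^n.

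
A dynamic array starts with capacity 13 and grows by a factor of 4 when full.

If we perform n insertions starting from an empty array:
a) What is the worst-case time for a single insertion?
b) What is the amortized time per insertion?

(a) Worst-case single insertion: O(n) -- when the array is full at capacity c, the resize copies all c elements, and c can be Theta(n).
(b) Resizes happen at sizes 13, 52, 208, ... Total copy cost for n insertions: 13 + 52 + ... = O(n) (geometric series with ratio 1/4). Amortized cost per insertion: O(n)/n = O(1).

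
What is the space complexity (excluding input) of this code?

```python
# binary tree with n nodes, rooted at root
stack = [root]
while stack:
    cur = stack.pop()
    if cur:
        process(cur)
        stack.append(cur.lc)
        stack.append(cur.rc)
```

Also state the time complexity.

Space complexity: O(n).
Auxiliary storage grows linearly with the input size n in the worst case.
Time complexity: O(n).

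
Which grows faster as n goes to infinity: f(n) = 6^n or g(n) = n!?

g(n) = n! grows faster: by Stirling n! ~ (n/e)^n sqrt(2*pi*n); (n/e)^n eventually dominates 6^n.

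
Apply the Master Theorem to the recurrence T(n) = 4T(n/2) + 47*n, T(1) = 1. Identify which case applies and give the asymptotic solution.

a=4, b=2, f(n)=47*n.
log_2(4) = 2 > 1.
Since f(n) = O(n^1) is polynomially smaller than n^2, Case 1 applies.
T(n) = Theta(n^2).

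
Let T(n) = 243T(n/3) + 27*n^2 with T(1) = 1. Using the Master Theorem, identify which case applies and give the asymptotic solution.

a=243, b=3, f(n)=27*n^2.
log_3(243) = 5 > 2.
Since f(n) = O(n^2) is polynomially smaller than n^5, Case 1 applies.
T(n) = Theta(n^5).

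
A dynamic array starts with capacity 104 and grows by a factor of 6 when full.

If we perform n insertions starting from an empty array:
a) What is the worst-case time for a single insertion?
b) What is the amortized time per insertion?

(a) Worst-case single insertion: O(n) -- when the array is full at capacity c, the resize copies all c elements, and c can be Theta(n).
(b) Resizes happen at sizes 104, 624, 3744, ... Total copy cost for n insertions: 104 + 624 + ... = O(n) (geometric series with ratio 1/6). Amortized cost per insertion: O(n)/n = O(1).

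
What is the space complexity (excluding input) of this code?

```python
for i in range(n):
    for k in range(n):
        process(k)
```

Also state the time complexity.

Space complexity: O(1).
Only a constant amount of auxiliary storage is used; nothing grows with n.
Time complexity: O(n^2).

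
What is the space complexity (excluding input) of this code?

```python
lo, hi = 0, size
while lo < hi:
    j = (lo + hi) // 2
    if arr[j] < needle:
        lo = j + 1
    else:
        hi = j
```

Space complexity: O(1).
Only a constant amount of auxiliary storage is used; nothing grows with n.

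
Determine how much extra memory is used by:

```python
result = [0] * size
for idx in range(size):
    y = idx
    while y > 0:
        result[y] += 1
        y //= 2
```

Space complexity: O(n).
Auxiliary storage grows linearly with the input size n in the worst case.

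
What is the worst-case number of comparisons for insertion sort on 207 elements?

Insertion sort on reverse-sorted input: 1 + 2 + ... + (207-1) = 21321 comparisons.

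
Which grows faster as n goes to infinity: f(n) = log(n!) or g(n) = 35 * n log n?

f(n) = log(n!) and g(n) = 35 * n log n are Theta of each other: Stirling: log(n!) = n log n - n + O(log n) = Theta(n log n); the constant 35 doesn't change the Theta class.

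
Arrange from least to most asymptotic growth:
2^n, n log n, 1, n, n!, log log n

Ordered by growth rate: 1 < log log n < n < n log n < 2^n < n!.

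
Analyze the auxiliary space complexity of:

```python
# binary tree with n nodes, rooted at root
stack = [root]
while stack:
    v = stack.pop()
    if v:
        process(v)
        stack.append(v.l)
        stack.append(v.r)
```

Space complexity: O(n).
Auxiliary storage grows linearly with the input size n in the worst case.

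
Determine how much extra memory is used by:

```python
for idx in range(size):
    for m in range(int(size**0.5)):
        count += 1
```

Space complexity: O(1).
Only a constant amount of auxiliary storage is used; nothing grows with n.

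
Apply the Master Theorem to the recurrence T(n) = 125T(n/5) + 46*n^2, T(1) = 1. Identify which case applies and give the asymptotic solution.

a=125, b=5, f(n)=46*n^2.
log_5(125) = 3 > 2.
Since f(n) = O(n^2) is polynomially smaller than n^3, Case 1 applies.
T(n) = Theta(n^3).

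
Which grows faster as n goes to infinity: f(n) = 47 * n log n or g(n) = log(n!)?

f(n) = 47 * n log n and g(n) = log(n!) are Theta of each other: Stirling: log(n!) = n log n - n + O(log n) = Theta(n log n); the constant 47 doesn't change the Theta class.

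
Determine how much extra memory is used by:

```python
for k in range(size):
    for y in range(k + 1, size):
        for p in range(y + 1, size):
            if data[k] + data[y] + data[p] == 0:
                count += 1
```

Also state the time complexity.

Space complexity: O(1).
Only a constant amount of auxiliary storage is used; nothing grows with n.
Time complexity: O(n^3).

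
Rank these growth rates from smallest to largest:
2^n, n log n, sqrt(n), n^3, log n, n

Ordered by growth rate: log n < sqrt(n) < n < n log n < n^3 < 2^n.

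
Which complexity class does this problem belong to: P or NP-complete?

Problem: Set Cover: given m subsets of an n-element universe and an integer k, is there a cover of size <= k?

This problem is NP-complete: one of Karp's 21 NP-complete problems (with k part of the input).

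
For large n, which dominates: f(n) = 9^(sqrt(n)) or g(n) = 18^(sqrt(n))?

g(n) = 18^(sqrt(n)) grows faster: ratio is (18/9)^(sqrt(n)) -> infinity since 18/9 > 1.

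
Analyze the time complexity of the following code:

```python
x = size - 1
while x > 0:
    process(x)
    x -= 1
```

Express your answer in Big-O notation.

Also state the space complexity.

Time complexity: O(n).
Space complexity: O(1).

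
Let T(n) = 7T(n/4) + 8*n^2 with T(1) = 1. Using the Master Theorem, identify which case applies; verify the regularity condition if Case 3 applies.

a=7, b=4, f(n)=8*n^2.
log_4(7) = 1.404 < 2.
f(n) = Omega(n^(1.404+epsilon)) for some epsilon > 0, so Case 3 is the candidate.
Regularity: a*f(n/b) = 7*8*(n/4)^2 = (7/16)*8*n^2 <= c*f(n) with c = 7/16 < 1. Satisfied.
Case 3: T(n) = Theta(n^2).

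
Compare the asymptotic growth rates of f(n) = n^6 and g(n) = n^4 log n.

f(n) = n^6 grows faster: n^6 / (n^4 log n) = n^2/log n -> infinity.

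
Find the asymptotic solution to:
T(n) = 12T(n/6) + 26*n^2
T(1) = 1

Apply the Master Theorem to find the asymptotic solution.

a=12, b=6, f(n)=26*n^2. log_6(12) = 1.387 < 2. Case 3: T(n) = O(n^2).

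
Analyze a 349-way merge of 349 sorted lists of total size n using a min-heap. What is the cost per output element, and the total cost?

Maintain a min-heap of size 349 holding the current head of each list. Each output step does one extract-min (O(log 349)) and one insert of that list's next element (O(log 349)). Each of the n elements passes through the heap exactly once, so the total cost is O(n log 349), i.e. O(log 349) per output element.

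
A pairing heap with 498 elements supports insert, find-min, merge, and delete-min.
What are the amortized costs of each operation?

Pairing heaps are self-adjusting heap-ordered trees. Insert and merge link two roots: O(1). Find-min reads the root: O(1). Delete-min removes the root, then pairs children in two passes; amortized cost is O(log 498) = O(log n).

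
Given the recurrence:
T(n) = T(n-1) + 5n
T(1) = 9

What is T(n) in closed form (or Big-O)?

Unrolling: T(n) = 9 + 5*(2 + 3 + ... + n) = 9 + 5*(n(n+1)/2 - 1) = O(n^2).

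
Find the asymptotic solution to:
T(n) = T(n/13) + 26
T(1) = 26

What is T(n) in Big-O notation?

Each step divides n by 13 and adds 26. After log_13(n) steps, T(n) = O(log n).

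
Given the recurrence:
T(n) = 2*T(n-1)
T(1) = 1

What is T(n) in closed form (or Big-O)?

Each step multiplies by 2. T(n) = T(1)*2^(n-1) = 2^(n-1).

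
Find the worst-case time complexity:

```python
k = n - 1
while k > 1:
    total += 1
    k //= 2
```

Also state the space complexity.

Time complexity: O(log n).
Space complexity: O(1).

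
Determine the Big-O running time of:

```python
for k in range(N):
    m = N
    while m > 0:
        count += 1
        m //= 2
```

Time complexity: O(n log n).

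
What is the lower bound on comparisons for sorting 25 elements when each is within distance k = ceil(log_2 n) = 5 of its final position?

Partition the 25 positions into floor(n/k) blocks of k = 5 consecutive positions; any permutation within a block keeps every element within k of its final position, so there are at least (k!)^(n/k) distinguishable inputs. Lower bound: log_2((k!)^(n/k)) = (n/k) * log_2(k!) = Theta(n log k); with k = ceil(log_2 n), this is Omega(n log log n).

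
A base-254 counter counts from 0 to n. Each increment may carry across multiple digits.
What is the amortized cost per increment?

Digit at position i changes every 254^i increments. Total digit changes over n increments: n * 254/(254-1) = O(n). Amortized: O(1).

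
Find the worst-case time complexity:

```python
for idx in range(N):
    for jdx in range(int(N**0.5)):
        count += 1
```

Time complexity: O(n * sqrt(n)).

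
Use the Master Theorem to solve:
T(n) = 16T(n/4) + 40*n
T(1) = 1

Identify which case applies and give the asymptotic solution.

a=16, b=4, f(n)=40*n.
log_4(16) = 2 > 1.
Since f(n) = O(n^1) is polynomially smaller than n^2, Case 1 applies.
T(n) = Theta(n^2).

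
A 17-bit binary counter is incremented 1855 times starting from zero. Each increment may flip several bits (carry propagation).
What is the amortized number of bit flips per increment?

Bit i flips on every 2^i-th increment, so over 1855 increments bit i flips floor(1855/2^i) times. Summing over i: total flips < 2 * 1855. Amortized: < 2 = O(1) per increment.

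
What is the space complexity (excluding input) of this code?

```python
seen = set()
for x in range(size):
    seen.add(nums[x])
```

Space complexity: O(n).
Auxiliary storage grows linearly with the input size n in the worst case.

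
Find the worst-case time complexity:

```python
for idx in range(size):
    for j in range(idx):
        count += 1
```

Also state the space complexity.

Time complexity: O(n^2).
Space complexity: O(1).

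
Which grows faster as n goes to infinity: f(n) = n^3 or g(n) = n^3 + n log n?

f(n) = n^3 and g(n) = n^3 + n log n are Theta of each other: the lower-order n log n term is o(n^3); both are Theta(n^3).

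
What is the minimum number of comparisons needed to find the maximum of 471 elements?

Finding the maximum requires 470 comparisons. Each comparison eliminates exactly one candidate. With 471 candidates, we need 470 eliminations.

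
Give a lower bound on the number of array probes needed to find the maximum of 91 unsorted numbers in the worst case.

Adversary: any unprobed cell could hold a value larger than everything seen so far. If fewer than 91 cells are probed, the adversary places the max in an unprobed cell. So all 91 cells must be examined; together with 91-1 comparisons this is tight.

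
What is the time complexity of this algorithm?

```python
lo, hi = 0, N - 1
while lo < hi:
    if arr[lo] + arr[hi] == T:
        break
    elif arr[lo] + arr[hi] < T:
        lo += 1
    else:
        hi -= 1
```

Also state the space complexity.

Time complexity: O(n).
Space complexity: O(1).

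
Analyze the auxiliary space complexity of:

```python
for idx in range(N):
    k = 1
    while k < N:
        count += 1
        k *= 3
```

Space complexity: O(1).
Only a constant amount of auxiliary storage is used; nothing grows with n.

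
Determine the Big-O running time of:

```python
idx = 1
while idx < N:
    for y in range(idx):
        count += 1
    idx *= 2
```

Time complexity: O(n).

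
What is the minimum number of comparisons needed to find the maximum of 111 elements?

Finding the maximum requires 110 comparisons. Each comparison eliminates exactly one candidate. With 111 candidates, we need 110 eliminations.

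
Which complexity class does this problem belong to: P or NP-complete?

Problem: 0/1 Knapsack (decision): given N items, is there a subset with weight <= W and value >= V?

This problem is NP-complete: reduces from Subset Sum.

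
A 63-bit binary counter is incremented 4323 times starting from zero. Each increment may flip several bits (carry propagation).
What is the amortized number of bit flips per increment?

Bit i flips on every 2^i-th increment, so over 4323 increments bit i flips floor(4323/2^i) times. Summing over i: total flips < 2 * 4323. Amortized: < 2 = O(1) per increment.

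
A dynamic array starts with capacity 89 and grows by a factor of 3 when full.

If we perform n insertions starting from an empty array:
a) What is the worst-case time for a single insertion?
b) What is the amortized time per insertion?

(a) Worst-case single insertion: O(n) -- when the array is full at capacity c, the resize copies all c elements, and c can be Theta(n).
(b) Resizes happen at sizes 89, 267, 801, ... Total copy cost for n insertions: 89 + 267 + ... = O(n) (geometric series with ratio 1/3). Amortized cost per insertion: O(n)/n = O(1).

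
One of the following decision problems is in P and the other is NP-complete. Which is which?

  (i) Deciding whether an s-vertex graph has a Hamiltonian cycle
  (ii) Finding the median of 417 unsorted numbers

(i) is NP-complete: one of Karp's 21 NP-complete problems.
(ii) is P: linear-time selection (median-of-medians) runs in O(n).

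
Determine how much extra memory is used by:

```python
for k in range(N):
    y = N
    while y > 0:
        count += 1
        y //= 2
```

Space complexity: O(1).
Only a constant amount of auxiliary storage is used; nothing grows with n.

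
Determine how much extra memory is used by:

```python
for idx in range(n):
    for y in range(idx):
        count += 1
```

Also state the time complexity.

Space complexity: O(1).
Only a constant amount of auxiliary storage is used; nothing grows with n.
Time complexity: O(n^2).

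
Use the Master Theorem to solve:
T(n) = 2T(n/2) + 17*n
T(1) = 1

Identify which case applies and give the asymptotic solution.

a=2, b=2, f(n)=17*n.
log_2(2) = 1, so n^(log_b(a)) = n.
f(n) = Theta(n), so Case 2 applies.
T(n) = Theta(n log n).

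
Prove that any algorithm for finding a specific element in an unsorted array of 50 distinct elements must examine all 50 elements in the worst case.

Adversary argument: if the algorithm examines fewer than 50 elements, the adversary places the target in an unexamined position. The algorithm cannot distinguish 'not present' from 'in unexamined position'.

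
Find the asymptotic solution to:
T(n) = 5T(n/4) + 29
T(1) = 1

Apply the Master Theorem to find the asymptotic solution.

a=5, b=4, f(n)=29. log_4(5) = 1.161. Case 1 of Master Theorem: T(n) = O(n^1.161).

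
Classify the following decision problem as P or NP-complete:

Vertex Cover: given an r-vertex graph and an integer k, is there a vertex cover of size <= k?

This problem is NP-complete: one of Karp's 21 NP-complete problems (with k part of the input; for any fixed constant k it is in P).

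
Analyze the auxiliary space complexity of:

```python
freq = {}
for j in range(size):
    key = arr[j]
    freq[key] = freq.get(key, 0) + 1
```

Space complexity: O(n).
Auxiliary storage grows linearly with the input size n in the worst case.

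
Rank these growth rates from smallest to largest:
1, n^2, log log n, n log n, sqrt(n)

Ordered by growth rate: 1 < log log n < sqrt(n) < n log n < n^2.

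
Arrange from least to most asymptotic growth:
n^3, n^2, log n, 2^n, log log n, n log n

Ordered by growth rate: log log n < log n < n log n < n^2 < n^3 < 2^n.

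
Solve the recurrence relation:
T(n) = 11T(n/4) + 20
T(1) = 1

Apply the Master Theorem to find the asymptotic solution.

a=11, b=4, f(n)=20. log_4(11) = 1.73. Case 1 of Master Theorem: T(n) = O(n^1.73).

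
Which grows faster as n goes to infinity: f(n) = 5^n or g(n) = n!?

g(n) = n! grows faster: by Stirling n! ~ (n/e)^n sqrt(2*pi*n); (n/e)^n eventually dominates 5^n.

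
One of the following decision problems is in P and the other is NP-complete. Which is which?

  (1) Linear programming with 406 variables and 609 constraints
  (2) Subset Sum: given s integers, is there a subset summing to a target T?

(1) is P: the ellipsoid and interior-point methods run in polynomial time.
(2) is NP-complete: one of Karp's 21 NP-complete problems.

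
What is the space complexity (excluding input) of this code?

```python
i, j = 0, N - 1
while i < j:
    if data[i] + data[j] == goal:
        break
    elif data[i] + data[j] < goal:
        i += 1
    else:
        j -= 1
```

Space complexity: O(1).
Only a constant amount of auxiliary storage is used; nothing grows with n.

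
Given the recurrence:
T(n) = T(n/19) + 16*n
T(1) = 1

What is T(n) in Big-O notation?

Geometric series: 16*n*(1 + 1/19 + 1/19^2 + ...) = O(n). T(n) = O(n).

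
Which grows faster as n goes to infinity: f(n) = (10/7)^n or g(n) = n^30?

f(n) = (10/7)^n grows faster: (10/7)^n is exponential with base 10/7 > 1, dominating every polynomial.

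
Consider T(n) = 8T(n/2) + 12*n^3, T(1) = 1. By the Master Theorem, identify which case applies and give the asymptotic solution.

a=8, b=2, f(n)=12*n^3.
log_2(8) = 3, so n^(log_b(a)) = n^3.
f(n) = Theta(n^3), so Case 2 applies.
T(n) = Theta(n^3 log n).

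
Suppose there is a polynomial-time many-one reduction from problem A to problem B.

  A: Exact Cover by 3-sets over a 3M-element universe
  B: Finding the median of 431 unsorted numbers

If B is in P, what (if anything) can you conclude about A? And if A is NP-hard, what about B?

A poly-time reduction A <=_p B means any A-instance can be transformed to a B-instance in poly time.
If B is in P: compose the reduction with B's poly-time algorithm to solve A in poly time, so A is in P.
If A is NP-hard: every NP problem reduces to A, which reduces to B; composing reductions, every NP problem reduces to B, so B is NP-hard.
(Here in fact A is NP-complete and B is in P, so no such reduction is known -- its existence would imply P = NP; the analysis concerns only what the assumed reduction would or would not let you conclude.)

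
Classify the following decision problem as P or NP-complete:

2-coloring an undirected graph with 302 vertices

This problem is in P: 2-coloring is bipartiteness testing via BFS, O(V+E).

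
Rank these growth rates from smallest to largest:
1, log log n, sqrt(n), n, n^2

Ordered by growth rate: 1 < log log n < sqrt(n) < n < n^2.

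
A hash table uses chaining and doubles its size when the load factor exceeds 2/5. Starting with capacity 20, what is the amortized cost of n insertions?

Rehashing occurs when load exceeds 2/5. Total rehash cost is geometric series summing to O(n). Each insertion itself is O(1). Amortized: O(1).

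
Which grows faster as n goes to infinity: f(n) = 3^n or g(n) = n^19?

f(n) = 3^n grows faster: any exponential with base > 1 dominates every polynomial.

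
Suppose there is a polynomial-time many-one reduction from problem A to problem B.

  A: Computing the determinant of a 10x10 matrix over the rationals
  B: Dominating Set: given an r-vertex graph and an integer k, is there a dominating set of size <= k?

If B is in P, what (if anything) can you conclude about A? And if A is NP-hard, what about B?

A poly-time reduction A <=_p B means any A-instance can be transformed to a B-instance in poly time.
If B is in P: compose the reduction with B's poly-time algorithm to solve A in poly time, so A is in P.
If A is NP-hard: every NP problem reduces to A, which reduces to B; composing reductions, every NP problem reduces to B, so B is NP-hard.
(Here in fact A is P and B is NP-complete.)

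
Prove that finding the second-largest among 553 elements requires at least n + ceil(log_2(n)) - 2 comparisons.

Lower bound (adversary): identifying the maximum requires 553-1 comparisons (each eliminates one candidate). Assign weight 1 to each element; on each comparison the adversary lets the heavier side win and gives it the loser's weight. The max ends with weight 553, but each comparison it wins at most doubles its weight, so the max must win >= ceil(log_2(553)) = 10 comparisons. The second-largest is one of those 10 direct losers to the max, and identifying which one is largest needs >= 10-1 further comparisons. Total >= 553-1 + 10-1 = 561.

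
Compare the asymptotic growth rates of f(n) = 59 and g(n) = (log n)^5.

g(n) = (log n)^5 grows faster: any unbounded function dominates a constant.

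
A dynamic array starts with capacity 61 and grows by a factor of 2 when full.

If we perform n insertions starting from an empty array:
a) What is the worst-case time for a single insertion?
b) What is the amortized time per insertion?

(a) Worst-case single insertion: O(n) -- when the array is full at capacity c, the resize copies all c elements, and c can be Theta(n).
(b) Resizes happen at sizes 61, 122, 244, ... Total copy cost for n insertions: 61 + 122 + ... = O(n) (geometric series with ratio 1/2). Amortized cost per insertion: O(n)/n = O(1).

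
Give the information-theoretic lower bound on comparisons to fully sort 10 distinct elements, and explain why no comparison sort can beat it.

A comparison sort is a binary decision tree whose leaves are the 10! = 3628800 possible output permutations. A binary tree with L leaves has height >= ceil(log_2(L)). So any comparison sort needs >= ceil(log_2(10!)) = 22 comparisons in the worst case.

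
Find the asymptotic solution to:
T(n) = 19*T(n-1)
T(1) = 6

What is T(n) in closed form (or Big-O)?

Each step multiplies by 19. T(n) = T(1)*19^(n-1) = 6*19^(n-1).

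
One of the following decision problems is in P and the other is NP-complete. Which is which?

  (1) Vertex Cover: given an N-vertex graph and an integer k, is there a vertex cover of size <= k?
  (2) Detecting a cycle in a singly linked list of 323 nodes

(1) is NP-complete: one of Karp's 21 NP-complete problems (with k part of the input; for any fixed constant k it is in P).
(2) is P: Floyd's tortoise-and-hare runs in O(n) time, O(1) space.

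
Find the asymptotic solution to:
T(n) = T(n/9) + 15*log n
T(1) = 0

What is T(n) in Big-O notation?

Each of the log_9(n) levels adds O(log n). T(n) = O(log^2 n).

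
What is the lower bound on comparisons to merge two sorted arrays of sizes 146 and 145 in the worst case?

Adversary: with |146 - 145| <= 1 the inputs can be fully interleaved so that every adjacent pair in the merged output comes from different arrays. Then each of the 290 adjacent pairs must be directly compared, or the algorithm cannot determine their relative order. Standard merge meets this bound.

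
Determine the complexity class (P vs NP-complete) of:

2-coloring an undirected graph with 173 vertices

This problem is in P: 2-coloring is bipartiteness testing via BFS, O(V+E).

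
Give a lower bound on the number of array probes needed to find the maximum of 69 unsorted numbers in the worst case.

Adversary: any unprobed cell could hold a value larger than everything seen so far. If fewer than 69 cells are probed, the adversary places the max in an unprobed cell. So all 69 cells must be examined; together with 69-1 comparisons this is tight.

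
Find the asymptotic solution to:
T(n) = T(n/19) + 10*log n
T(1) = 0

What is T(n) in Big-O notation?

Each of the log_19(n) levels adds O(log n). T(n) = O(log^2 n).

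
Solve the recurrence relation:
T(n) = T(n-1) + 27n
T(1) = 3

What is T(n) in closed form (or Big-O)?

Unrolling: T(n) = 3 + 27*(2 + 3 + ... + n) = 3 + 27*(n(n+1)/2 - 1) = O(n^2).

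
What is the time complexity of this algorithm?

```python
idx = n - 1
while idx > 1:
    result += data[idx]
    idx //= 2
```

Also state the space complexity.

Time complexity: O(log n).
Space complexity: O(1).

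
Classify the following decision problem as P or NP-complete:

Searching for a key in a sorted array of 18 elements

This problem is in P: binary search runs in O(log n).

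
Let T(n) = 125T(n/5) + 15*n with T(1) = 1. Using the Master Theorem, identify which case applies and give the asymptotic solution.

a=125, b=5, f(n)=15*n.
log_5(125) = 3 > 1.
Since f(n) = O(n^1) is polynomially smaller than n^3, Case 1 applies.
T(n) = Theta(n^3).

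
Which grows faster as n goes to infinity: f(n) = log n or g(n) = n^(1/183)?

g(n) = n^(1/183) grows faster: any positive power of n dominates log n.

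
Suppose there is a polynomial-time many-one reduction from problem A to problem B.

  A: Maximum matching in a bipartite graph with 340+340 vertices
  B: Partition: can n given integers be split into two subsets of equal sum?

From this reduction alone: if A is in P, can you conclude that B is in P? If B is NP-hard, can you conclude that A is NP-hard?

A poly-time reduction A <=_p B transfers tractability DOWN (B easy => A easy) and hardness UP (A hard => B hard), not the reverse.
From A in P, the reduction alone does NOT give B in P: any problem in P trivially reduces to SAT, yet SAT is not known to be in P.
From B NP-hard, the reduction alone does NOT give A NP-hard: again, easy problems reduce to hard ones.
(Here in fact A is P and B is NP-complete.)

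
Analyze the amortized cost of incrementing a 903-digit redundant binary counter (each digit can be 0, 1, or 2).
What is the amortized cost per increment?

A redundant counter on 903 digits allows digit values 0, 1, 2. Increment adds 1 to the least significant digit and carries any 2 to a 0 plus +1 on the next digit. With potential Phi = (number of 2-digits), each increment does O(1) actual work plus a chain of carries, each of which decreases Phi by 1. Amortized O(1).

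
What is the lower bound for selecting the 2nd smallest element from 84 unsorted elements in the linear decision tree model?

Selecting the 2nd smallest of 84 elements requires Omega(n) comparisons. Every element must be compared at least once. The BFPRT algorithm achieves O(n), making this tight.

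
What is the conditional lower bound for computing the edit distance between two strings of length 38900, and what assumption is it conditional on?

Under SETH (the Strong Exponential Time Hypothesis), edit distance on length-38900 strings cannot be computed in O(n^(2-epsilon)) time for any epsilon > 0 (Backurs-Indyk). The reduction is from CNF-SAT via the orthogonal vectors problem.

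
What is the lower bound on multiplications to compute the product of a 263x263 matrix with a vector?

A 263x263 matrix-vector product has 263 inner products of length 263. Output depends on all 263^2 = 69169 matrix entries. At least 69169 multiplications needed.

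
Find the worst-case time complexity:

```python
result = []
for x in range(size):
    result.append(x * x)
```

Time complexity: O(n).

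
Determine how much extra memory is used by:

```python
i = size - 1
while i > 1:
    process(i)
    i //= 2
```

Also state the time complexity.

Space complexity: O(1).
Only a constant amount of auxiliary storage is used; nothing grows with n.
Time complexity: O(log n).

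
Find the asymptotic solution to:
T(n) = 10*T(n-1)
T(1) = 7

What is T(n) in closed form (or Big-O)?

Each step multiplies by 10. T(n) = T(1)*10^(n-1) = 7*10^(n-1).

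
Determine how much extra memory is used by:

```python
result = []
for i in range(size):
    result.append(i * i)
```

Space complexity: O(n).
Auxiliary storage grows linearly with the input size n in the worst case.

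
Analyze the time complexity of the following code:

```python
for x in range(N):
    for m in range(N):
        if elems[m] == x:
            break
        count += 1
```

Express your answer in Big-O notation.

Time complexity: O(n^2).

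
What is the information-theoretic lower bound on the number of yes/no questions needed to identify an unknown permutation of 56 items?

There are 56! = 710998587804863451854045647463724949736497978881168458687447040000000000000 permutations. Each yes/no question gives at most 1 bit, so at least ceil(log_2(710998587804863451854045647463724949736497978881168458687447040000000000000)) = 249 questions are needed.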